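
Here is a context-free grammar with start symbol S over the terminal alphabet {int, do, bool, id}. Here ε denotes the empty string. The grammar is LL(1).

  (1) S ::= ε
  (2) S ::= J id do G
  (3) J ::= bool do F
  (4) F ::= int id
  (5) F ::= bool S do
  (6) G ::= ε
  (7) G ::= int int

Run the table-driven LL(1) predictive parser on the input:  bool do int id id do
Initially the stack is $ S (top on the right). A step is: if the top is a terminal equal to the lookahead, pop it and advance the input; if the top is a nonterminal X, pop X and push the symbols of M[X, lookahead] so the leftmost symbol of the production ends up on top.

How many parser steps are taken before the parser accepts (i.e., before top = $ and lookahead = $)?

10

step 1: stack=$ S  input=bool do int id id do $  — expand S ::= J id do G
step 2: stack=$ G do id J  input=bool do int id id do $  — expand J ::= bool do F
step 3: stack=$ G do id F do bool  input=bool do int id id do $  — match bool
step 4: stack=$ G do id F do  input=do int id id do $  — match do
step 5: stack=$ G do id F  input=int id id do $  — expand F ::= int id
step 6: stack=$ G do id id int  input=int id id do $  — match int
step 7: stack=$ G do id id  input=id id do $  — match id
step 8: stack=$ G do id  input=id do $  — match id
step 9: stack=$ G do  input=do $  — match do
step 10: stack=$ G  input=$  — expand G ::= ε
Accept reached after 10 steps.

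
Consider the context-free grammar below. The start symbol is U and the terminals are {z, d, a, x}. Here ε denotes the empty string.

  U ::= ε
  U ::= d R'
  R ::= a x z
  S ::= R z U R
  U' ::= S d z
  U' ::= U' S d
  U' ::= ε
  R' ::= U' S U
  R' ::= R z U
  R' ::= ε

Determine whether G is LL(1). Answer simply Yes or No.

FIRST(U) = {ε, d}
FIRST(R) = {a}
FIRST(S) = {a}
FIRST(U') = {ε, a}
FIRST(R') = {ε, a}
FOLLOW(U) = {$, a}
FOLLOW(R) = {$, a, d, z}
FOLLOW(S) = {$, a, d}
FOLLOW(U') = {a}
FOLLOW(R') = {$, a}
Cell M[R', a] receives both R' ::= U' S U and R' ::= R z U and R' ::= ε — the grammar is not LL(1).

No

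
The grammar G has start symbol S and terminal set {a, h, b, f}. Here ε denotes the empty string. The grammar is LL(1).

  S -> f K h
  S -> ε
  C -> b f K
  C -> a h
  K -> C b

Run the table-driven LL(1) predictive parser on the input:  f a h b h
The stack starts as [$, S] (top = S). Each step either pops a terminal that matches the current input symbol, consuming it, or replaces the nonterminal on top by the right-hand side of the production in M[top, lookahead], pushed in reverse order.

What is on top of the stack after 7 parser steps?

h

     Stack      Input        Action
  1  $ S        f a h b h $  expand S -> f K h
  2  $ h K f    f a h b h $  match f
  3  $ h K      a h b h $    expand K -> C b
  4  $ h b C    a h b h $    expand C -> a h
  5  $ h b h a  a h b h $    match a
  6  $ h b h    h b h $      match h
  7  $ h b      b h $        match b
Stack after step 7: $ h (top = h).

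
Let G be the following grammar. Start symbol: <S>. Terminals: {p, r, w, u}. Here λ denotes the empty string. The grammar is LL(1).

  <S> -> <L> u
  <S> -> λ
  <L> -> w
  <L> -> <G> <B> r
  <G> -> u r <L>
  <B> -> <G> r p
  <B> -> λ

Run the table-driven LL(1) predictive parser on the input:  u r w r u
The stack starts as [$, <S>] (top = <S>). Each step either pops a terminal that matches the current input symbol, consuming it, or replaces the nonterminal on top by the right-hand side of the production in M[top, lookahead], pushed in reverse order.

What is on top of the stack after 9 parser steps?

step 1: stack=$ <S>  input=u r w r u $  — expand <S> -> <L> u
step 2: stack=$ u <L>  input=u r w r u $  — expand <L> -> <G> <B> r
step 3: stack=$ u r <B> <G>  input=u r w r u $  — expand <G> -> u r <L>
step 4: stack=$ u r <B> <L> r u  input=u r w r u $  — match u
step 5: stack=$ u r <B> <L> r  input=r w r u $  — match r
step 6: stack=$ u r <B> <L>  input=w r u $  — expand <L> -> w
step 7: stack=$ u r <B> w  input=w r u $  — match w
step 8: stack=$ u r <B>  input=r u $  — expand <B> -> λ
step 9: stack=$ u r  input=r u $  — match r
Stack after step 9: $ u (top = u).

u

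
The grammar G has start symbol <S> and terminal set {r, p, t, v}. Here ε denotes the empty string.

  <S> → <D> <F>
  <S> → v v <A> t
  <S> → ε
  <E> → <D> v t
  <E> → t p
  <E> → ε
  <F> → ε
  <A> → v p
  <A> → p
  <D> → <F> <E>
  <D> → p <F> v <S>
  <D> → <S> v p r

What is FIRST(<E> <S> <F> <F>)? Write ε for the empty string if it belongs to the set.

FIRST(<F>) = {ε}
FIRST(<A>) = {p, v}
FIRST(<S>) = {ε, p, t, v}  (via <D> <F>)
FIRST(<E>) = {ε, p, t, v}  (via <D> v t)
FIRST(<D>) = {ε, p, t, v}  (via <F> <E>, <S> v p r)
FIRST(<E> <S> <F> <F>): take FIRST of each symbol in turn, carrying on past any symbol whose FIRST contains ε; result {ε, p, t, v}.

{ε, p, t, v}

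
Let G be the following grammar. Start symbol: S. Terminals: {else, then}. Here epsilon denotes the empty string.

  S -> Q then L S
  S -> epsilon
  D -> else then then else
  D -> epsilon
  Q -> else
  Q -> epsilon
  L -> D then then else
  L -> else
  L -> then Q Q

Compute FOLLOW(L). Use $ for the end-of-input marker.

FIRST(D) = {epsilon, else}
FIRST(Q) = {epsilon, else}
FIRST(S) = {epsilon, else, then}  (via Q then L S)
FIRST(L) = {else, then}  (via D then then else)
FOLLOW(S) includes $ since S is the start symbol.
FOLLOW(S): in S->Q then L S, the suffix after S is empty (adds nothing new). Thus FOLLOW(S) = {$}.
FOLLOW(D): in L->D then then else, D is followed by then then else with FIRST {then}. Thus FOLLOW(D) = {then}.
FOLLOW(L): in S->Q then L S, L is followed by S with FIRST {epsilon, else, then}; in S->Q then L S, the suffix after L is nullable, so FOLLOW(L) ⊇ FOLLOW(S) = {$}. Thus FOLLOW(L) = {$, else, then}.
FOLLOW(Q): in S->Q then L S, Q is followed by then L S with FIRST {then}; in L->then Q Q (occurrence 1), Q is followed by Q with FIRST {epsilon, else}; in L->then Q Q (occurrence 1), the suffix after Q is nullable, so FOLLOW(Q) ⊇ FOLLOW(L) = {$, else, then}; in L->then Q Q (occurrence 2), the suffix after Q is empty, so FOLLOW(Q) ⊇ FOLLOW(L) = {$, else, then}. Thus FOLLOW(Q) = {$, else, then}.

{$, else, then}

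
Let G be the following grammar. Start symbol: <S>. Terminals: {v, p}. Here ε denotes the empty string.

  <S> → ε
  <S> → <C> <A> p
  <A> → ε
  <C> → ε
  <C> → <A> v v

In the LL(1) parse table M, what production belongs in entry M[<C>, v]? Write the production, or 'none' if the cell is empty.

<C> → <A> v v

FIRST(<A>): from <A>→ε we get {ε}. So FIRST(<A>) = {ε}.
FIRST(<C>): from <C>→ε we get {ε}; from <C>→<A> v v we get {v}. So FIRST(<C>) = {ε, v}.
FIRST(<S>): from <S>→ε we get {ε}; from <S>→<C> <A> p we get {p, v}. So FIRST(<S>) = {ε, p, v}.
FOLLOW(<S>) includes $ since <S> is the start symbol.
FOLLOW(<C>): in <S>→<C> <A> p, <C> is followed by <A> p with FIRST {p}. Thus FOLLOW(<C>) = {p}.
For <C> → ε: FIRST(ε) = {ε}, so it goes in M[<C>, t] for t ∈ {}; since ε ∈ FIRST, also for every t ∈ FOLLOW(<C>) = {p}.
For <C> → <A> v v: FIRST(<A> v v) = {v}, so it goes in M[<C>, t] for t ∈ {v}.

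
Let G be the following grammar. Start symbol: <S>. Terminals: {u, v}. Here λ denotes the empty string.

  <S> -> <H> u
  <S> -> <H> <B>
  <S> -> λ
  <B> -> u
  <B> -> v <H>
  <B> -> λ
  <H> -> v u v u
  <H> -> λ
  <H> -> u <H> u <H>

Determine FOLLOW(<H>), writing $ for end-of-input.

FIRST(<B>) = {λ, u, v}
FIRST(<H>) = {λ, u, v}
FIRST(<S>) = {λ, u, v}  (via <H> u, <H> <B>)
FOLLOW(<S>) includes $ since <S> is the start symbol.
FOLLOW(<S>): <S> appears on no right-hand side. Thus FOLLOW(<S>) = {$}.
FOLLOW(<B>): in <S>-><H> <B>, the suffix after <B> is empty, so FOLLOW(<B>) ⊇ FOLLOW(<S>) = {$}. Thus FOLLOW(<B>) = {$}.
FOLLOW(<H>): in <S>-><H> u, <H> is followed by u with FIRST {u}; in <S>-><H> <B>, <H> is followed by <B> with FIRST {λ, u, v}; in <S>-><H> <B>, the suffix after <H> is nullable, so FOLLOW(<H>) ⊇ FOLLOW(<S>) = {$}; in <B>->v <H>, the suffix after <H> is empty, so FOLLOW(<H>) ⊇ FOLLOW(<B>) = {$}; in <H>->u <H> u <H> (occurrence 1), <H> is followed by u <H> with FIRST {u}; in <H>->u <H> u <H> (occurrence 2), the suffix after <H> is empty (adds nothing new). Thus FOLLOW(<H>) = {$, u, v}.

{$, u, v}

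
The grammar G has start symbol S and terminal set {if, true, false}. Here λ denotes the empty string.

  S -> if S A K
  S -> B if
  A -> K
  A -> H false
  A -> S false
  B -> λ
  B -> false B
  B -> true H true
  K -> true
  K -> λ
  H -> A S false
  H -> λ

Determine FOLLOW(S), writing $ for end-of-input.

FIRST(B) = {λ, false, true}
FIRST(K) = {λ, true}
FIRST(S) = {false, if, true}  (via B if)
FIRST(A) = {λ, false, if, true}  (via K, H false, S false)
FIRST(H) = {λ, false, if, true}  (via A S false)
FOLLOW(S) includes $ since S is the start symbol.
FOLLOW(S): in S->if S A K, S is followed by A K with FIRST {λ, false, if, true}; in S->if S A K, the suffix after S is nullable (adds nothing new); in A->S false, S is followed by false with FIRST {false}; in H->A S false, S is followed by false with FIRST {false}. Thus FOLLOW(S) = {$, false, if, true}.
FOLLOW(A): in S->if S A K, A is followed by K with FIRST {λ, true}; in S->if S A K, the suffix after A is nullable, so FOLLOW(A) ⊇ FOLLOW(S) = {$, false, if, true}; in H->A S false, A is followed by S false with FIRST {false, if, true}. Thus FOLLOW(A) = {$, false, if, true}.
FOLLOW(B): in S->B if, B is followed by if with FIRST {if}; in B->false B, the suffix after B is empty (adds nothing new). Thus FOLLOW(B) = {if}.
FOLLOW(K): in S->if S A K, the suffix after K is empty, so FOLLOW(K) ⊇ FOLLOW(S) = {$, false, if, true}; in A->K, the suffix after K is empty, so FOLLOW(K) ⊇ FOLLOW(A) = {$, false, if, true}. Thus FOLLOW(K) = {$, false, if, true}.
FOLLOW(H): in A->H false, H is followed by false with FIRST {false}; in B->true H true, H is followed by true with FIRST {true}. Thus FOLLOW(H) = {false, true}.

{$, false, if, true}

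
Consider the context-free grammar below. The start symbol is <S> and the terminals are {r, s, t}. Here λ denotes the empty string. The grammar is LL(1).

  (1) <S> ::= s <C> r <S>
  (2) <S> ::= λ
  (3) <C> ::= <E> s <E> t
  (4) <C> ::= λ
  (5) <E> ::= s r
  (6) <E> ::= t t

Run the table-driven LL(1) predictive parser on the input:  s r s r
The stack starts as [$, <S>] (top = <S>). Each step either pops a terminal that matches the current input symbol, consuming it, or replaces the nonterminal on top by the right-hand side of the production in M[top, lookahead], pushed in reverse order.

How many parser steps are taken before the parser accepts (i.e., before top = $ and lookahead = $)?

9

step 1: stack=$ <S>  input=s r s r $  — expand <S> ::= s <C> r <S>
step 2: stack=$ <S> r <C> s  input=s r s r $  — match s
step 3: stack=$ <S> r <C>  input=r s r $  — expand <C> ::= λ
step 4: stack=$ <S> r  input=r s r $  — match r
step 5: stack=$ <S>  input=s r $  — expand <S> ::= s <C> r <S>
step 6: stack=$ <S> r <C> s  input=s r $  — match s
step 7: stack=$ <S> r <C>  input=r $  — expand <C> ::= λ
step 8: stack=$ <S> r  input=r $  — match r
step 9: stack=$ <S>  input=$  — expand <S> ::= λ
Accept reached after 9 steps.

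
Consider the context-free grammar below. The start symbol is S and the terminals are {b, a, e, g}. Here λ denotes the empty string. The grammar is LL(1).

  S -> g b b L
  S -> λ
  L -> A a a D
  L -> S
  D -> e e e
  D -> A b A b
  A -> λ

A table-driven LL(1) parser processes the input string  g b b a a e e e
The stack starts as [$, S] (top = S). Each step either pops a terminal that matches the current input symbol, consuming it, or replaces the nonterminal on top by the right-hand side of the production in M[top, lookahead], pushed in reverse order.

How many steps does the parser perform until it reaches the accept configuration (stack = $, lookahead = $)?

      Stack      Input              Action
   1  $ S        g b b a a e e e $  expand S -> g b b L
   2  $ L b b g  g b b a a e e e $  match g
   3  $ L b b    b b a a e e e $    match b
   4  $ L b      b a a e e e $      match b
   5  $ L        a a e e e $        expand L -> A a a D
   6  $ D a a A  a a e e e $        expand A -> λ
   7  $ D a a    a a e e e $        match a
   8  $ D a      a e e e $          match a
   9  $ D        e e e $            expand D -> e e e
  10  $ e e e    e e e $            match e
  11  $ e e      e e $              match e
  12  $ e        e $                match e
Accept reached after 12 steps.

12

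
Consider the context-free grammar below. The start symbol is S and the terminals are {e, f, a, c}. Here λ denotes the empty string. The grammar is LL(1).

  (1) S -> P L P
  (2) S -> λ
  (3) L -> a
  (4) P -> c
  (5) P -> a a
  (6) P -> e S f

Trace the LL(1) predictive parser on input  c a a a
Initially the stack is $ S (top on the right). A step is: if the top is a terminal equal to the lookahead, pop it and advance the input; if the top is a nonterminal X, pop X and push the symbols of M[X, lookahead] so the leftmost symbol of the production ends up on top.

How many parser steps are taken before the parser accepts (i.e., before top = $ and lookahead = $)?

step 1: stack=$ S  input=c a a a $  — expand S -> P L P
step 2: stack=$ P L P  input=c a a a $  — expand P -> c
step 3: stack=$ P L c  input=c a a a $  — match c
step 4: stack=$ P L  input=a a a $  — expand L -> a
step 5: stack=$ P a  input=a a a $  — match a
step 6: stack=$ P  input=a a $  — expand P -> a a
step 7: stack=$ a a  input=a a $  — match a
step 8: stack=$ a  input=a $  — match a
Accept reached after 8 steps.

8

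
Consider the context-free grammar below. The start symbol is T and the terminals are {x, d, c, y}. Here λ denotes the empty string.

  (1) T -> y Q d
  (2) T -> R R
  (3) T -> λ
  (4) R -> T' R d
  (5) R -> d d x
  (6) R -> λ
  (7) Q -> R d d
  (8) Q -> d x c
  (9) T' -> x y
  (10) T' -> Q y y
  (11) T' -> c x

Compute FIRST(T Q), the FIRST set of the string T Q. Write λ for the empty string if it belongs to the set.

FIRST(T) = {λ, c, d, x, y}  (via R R)
FIRST(R) = {λ, c, d, x}  (via T' R d)
FIRST(Q) = {c, d, x}  (via R d d)
FIRST(T') = {c, d, x}  (via Q y y)
FIRST(T Q): take FIRST of each symbol in turn, carrying on past any symbol whose FIRST contains λ; result {c, d, x, y}.

{c, d, x, y}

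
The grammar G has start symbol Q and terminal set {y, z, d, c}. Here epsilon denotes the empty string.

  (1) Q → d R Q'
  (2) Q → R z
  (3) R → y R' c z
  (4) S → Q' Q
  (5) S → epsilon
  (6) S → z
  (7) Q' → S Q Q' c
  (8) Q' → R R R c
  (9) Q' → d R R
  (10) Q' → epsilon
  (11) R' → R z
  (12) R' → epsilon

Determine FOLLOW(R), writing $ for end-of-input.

{$, c, d, y, z}

FIRST(R): from R→y R' c z we get {y}. So FIRST(R) = {y}.
FIRST(Q): from Q→d R Q' we get {d}; from Q→R z we get {y}. So FIRST(Q) = {d, y}.
FIRST(R'): from R'→R z we get {y}; from R'→epsilon we get {epsilon}. So FIRST(R') = {epsilon, y}.
FIRST(S): from S→Q' Q we get {d, y, z}; from S→epsilon we get {epsilon}; from S→z we get {z}. So FIRST(S) = {epsilon, d, y, z}.
FIRST(Q'): from Q'→S Q Q' c we get {d, y, z}; from Q'→R R R c we get {y}; from Q'→d R R we get {d}; from Q'→epsilon we get {epsilon}. So FIRST(Q') = {epsilon, d, y, z}.
FOLLOW(Q) includes $ since Q is the start symbol.
FOLLOW(S): in Q'→S Q Q' c, S is followed by Q Q' c with FIRST {d, y}. Thus FOLLOW(S) = {d, y}.
FOLLOW(Q): in S→Q' Q, the suffix after Q is empty, so FOLLOW(Q) ⊇ FOLLOW(S) = {d, y}; in Q'→S Q Q' c, Q is followed by Q' c with FIRST {c, d, y, z}. Thus FOLLOW(Q) = {$, c, d, y, z}.
FOLLOW(Q'): in Q→d R Q', the suffix after Q' is empty, so FOLLOW(Q') ⊇ FOLLOW(Q) = {$, c, d, y, z}; in S→Q' Q, Q' is followed by Q with FIRST {d, y}; in Q'→S Q Q' c, Q' is followed by c with FIRST {c}. Thus FOLLOW(Q') = {$, c, d, y, z}.
FOLLOW(R): in Q→d R Q', R is followed by Q' with FIRST {epsilon, d, y, z}; in Q→d R Q', the suffix after R is nullable, so FOLLOW(R) ⊇ FOLLOW(Q) = {$, c, d, y, z}; in Q→R z, R is followed by z with FIRST {z}; in Q'→R R R c (occurrence 1), R is followed by R R c with FIRST {y}; in Q'→R R R c (occurrence 2), R is followed by R c with FIRST {y}; in Q'→R R R c (occurrence 3), R is followed by c with FIRST {c}; in Q'→d R R (occurrence 1), R is followed by R with FIRST {y}; in Q'→d R R (occurrence 2), the suffix after R is empty, so FOLLOW(R) ⊇ FOLLOW(Q') = {$, c, d, y, z}; in R'→R z, R is followed by z with FIRST {z}. Thus FOLLOW(R) = {$, c, d, y, z}.
FOLLOW(R'): in R→y R' c z, R' is followed by c z with FIRST {c}. Thus FOLLOW(R') = {c}.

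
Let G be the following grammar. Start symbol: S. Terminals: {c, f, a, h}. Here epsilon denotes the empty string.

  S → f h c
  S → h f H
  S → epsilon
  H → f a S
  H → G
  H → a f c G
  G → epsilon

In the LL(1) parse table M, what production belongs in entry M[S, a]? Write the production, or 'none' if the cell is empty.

none

FIRST(S) = {epsilon, f, h}
FIRST(G) = {epsilon}
FIRST(H) = {epsilon, a, f}  (via G)
FOLLOW(S) includes $ since S is the start symbol.
FOLLOW(S): in H→f a S, the suffix after S is empty, so FOLLOW(S) ⊇ FOLLOW(H) = {$}. Thus FOLLOW(S) = {$}.
FOLLOW(H): in S→h f H, the suffix after H is empty, so FOLLOW(H) ⊇ FOLLOW(S) = {$}. Thus FOLLOW(H) = {$}.
For S → f h c: FIRST(f h c) = {f}, so it goes in M[S, t] for t ∈ {f}.
For S → h f H: FIRST(h f H) = {h}, so it goes in M[S, t] for t ∈ {h}.
For S → epsilon: FIRST(epsilon) = {epsilon}, so it goes in M[S, t] for t ∈ {}; since epsilon ∈ FIRST, also for every t ∈ FOLLOW(S) = {$}.
None of these place a production in M[S, a].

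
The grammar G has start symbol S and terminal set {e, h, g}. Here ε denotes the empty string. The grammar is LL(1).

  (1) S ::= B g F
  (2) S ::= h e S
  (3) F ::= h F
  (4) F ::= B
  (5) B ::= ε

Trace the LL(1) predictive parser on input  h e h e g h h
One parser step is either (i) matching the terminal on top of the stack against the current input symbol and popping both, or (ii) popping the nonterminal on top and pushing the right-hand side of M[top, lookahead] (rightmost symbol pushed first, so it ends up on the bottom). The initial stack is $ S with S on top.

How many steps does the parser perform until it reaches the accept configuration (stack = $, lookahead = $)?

15

      Stack    Input            Action
   1  $ S      h e h e g h h $  expand S ::= h e S
   2  $ S e h  h e h e g h h $  match h
   3  $ S e    e h e g h h $    match e
   4  $ S      h e g h h $      expand S ::= h e S
   5  $ S e h  h e g h h $      match h
   6  $ S e    e g h h $        match e
   7  $ S      g h h $          expand S ::= B g F
   8  $ F g B  g h h $          expand B ::= ε
   9  $ F g    g h h $          match g
  10  $ F      h h $            expand F ::= h F
  11  $ F h    h h $            match h
  12  $ F      h $              expand F ::= h F
  13  $ F h    h $              match h
  14  $ F      $                expand F ::= B
  15  $ B      $                expand B ::= ε
Accept reached after 15 steps.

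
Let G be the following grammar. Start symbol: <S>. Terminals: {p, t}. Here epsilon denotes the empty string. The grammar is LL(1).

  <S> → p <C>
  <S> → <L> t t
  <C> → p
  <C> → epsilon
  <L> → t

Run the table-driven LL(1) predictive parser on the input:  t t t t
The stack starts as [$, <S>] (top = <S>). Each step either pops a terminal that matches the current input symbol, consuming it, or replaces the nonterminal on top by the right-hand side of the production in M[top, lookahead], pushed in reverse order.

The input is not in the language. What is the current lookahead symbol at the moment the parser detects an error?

     Stack      Input      Action
  1  $ <S>      t t t t $  expand <S> → <L> t t
  2  $ t t <L>  t t t t $  expand <L> → t
  3  $ t t t    t t t t $  match t
  4  $ t t      t t t $    match t
  5  $ t        t t $      match t
  6  $          t $        error: stack empty but input remains

t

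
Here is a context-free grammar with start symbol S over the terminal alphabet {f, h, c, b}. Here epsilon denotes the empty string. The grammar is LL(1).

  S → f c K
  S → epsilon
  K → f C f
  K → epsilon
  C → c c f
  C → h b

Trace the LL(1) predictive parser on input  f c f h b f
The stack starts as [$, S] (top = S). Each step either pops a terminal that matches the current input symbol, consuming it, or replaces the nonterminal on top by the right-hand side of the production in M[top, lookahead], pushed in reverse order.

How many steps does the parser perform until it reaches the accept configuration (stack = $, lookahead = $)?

     Stack    Input          Action
  1  $ S      f c f h b f $  expand S → f c K
  2  $ K c f  f c f h b f $  match f
  3  $ K c    c f h b f $    match c
  4  $ K      f h b f $      expand K → f C f
  5  $ f C f  f h b f $      match f
  6  $ f C    h b f $        expand C → h b
  7  $ f b h  h b f $        match h
  8  $ f b    b f $          match b
  9  $ f      f $            match f
Accept reached after 9 steps.

9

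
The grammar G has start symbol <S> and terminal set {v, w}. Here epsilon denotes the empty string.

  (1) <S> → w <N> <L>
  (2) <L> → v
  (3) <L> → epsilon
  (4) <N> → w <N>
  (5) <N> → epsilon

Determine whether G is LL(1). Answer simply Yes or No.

Yes

FIRST(<S>) = {w}
FIRST(<L>) = {epsilon, v}
FIRST(<N>) = {epsilon, w}
FOLLOW(<S>) = {$}
FOLLOW(<L>) = {$}
FOLLOW(<N>) = {$, v}
Each cell of M receives at most one production.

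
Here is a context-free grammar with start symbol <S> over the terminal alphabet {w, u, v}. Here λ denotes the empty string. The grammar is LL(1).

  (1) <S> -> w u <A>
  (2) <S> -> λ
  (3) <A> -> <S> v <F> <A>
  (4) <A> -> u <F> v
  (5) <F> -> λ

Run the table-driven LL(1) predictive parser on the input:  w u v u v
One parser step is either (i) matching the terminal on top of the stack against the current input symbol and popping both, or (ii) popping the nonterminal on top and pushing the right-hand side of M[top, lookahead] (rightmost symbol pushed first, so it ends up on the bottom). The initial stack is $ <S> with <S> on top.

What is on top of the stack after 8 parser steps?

u

     Stack            Input        Action
  1  $ <S>            w u v u v $  expand <S> -> w u <A>
  2  $ <A> u w        w u v u v $  match w
  3  $ <A> u          u v u v $    match u
  4  $ <A>            v u v $      expand <A> -> <S> v <F> <A>
  5  $ <A> <F> v <S>  v u v $      expand <S> -> λ
  6  $ <A> <F> v      v u v $      match v
  7  $ <A> <F>        u v $        expand <F> -> λ
  8  $ <A>            u v $        expand <A> -> u <F> v
Stack after step 8: $ v <F> u (top = u).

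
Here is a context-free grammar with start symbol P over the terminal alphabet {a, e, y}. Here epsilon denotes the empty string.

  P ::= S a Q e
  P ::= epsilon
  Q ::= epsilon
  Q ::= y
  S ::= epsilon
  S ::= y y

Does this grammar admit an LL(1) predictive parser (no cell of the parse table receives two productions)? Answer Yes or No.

Yes

FIRST(P) = {epsilon, a, y}
FIRST(Q) = {epsilon, y}
FIRST(S) = {epsilon, y}
FOLLOW(P) = {$}
FOLLOW(Q) = {e}
FOLLOW(S) = {a}
Each cell of M receives at most one production.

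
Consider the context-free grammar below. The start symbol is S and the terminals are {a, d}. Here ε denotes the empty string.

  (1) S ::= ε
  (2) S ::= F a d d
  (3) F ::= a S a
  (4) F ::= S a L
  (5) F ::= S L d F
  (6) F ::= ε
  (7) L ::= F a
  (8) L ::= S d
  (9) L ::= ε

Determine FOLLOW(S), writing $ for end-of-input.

FIRST(S) = {ε, a, d}  (via F a d d)
FIRST(F) = {ε, a, d}  (via S a L, S L d F)
FIRST(L) = {ε, a, d}  (via F a, S d)
FOLLOW(S) includes $ since S is the start symbol.
FOLLOW(S): in F::=a S a, S is followed by a with FIRST {a}; in F::=S a L, S is followed by a L with FIRST {a}; in F::=S L d F, S is followed by L d F with FIRST {a, d}; in L::=S d, S is followed by d with FIRST {d}. Thus FOLLOW(S) = {$, a, d}.
FOLLOW(F): in S::=F a d d, F is followed by a d d with FIRST {a}; in F::=S L d F, the suffix after F is empty (adds nothing new); in L::=F a, F is followed by a with FIRST {a}. Thus FOLLOW(F) = {a}.
FOLLOW(L): in F::=S a L, the suffix after L is empty, so FOLLOW(L) ⊇ FOLLOW(F) = {a}; in F::=S L d F, L is followed by d F with FIRST {d}. Thus FOLLOW(L) = {a, d}.

{$, a, d}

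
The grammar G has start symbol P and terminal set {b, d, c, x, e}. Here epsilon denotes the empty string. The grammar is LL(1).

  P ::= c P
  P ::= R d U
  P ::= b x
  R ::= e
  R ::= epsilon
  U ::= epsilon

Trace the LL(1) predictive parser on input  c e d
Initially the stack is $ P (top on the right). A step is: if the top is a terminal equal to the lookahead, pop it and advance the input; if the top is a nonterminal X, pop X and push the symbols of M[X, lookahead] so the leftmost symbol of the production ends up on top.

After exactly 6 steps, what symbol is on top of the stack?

U

step 1: stack=$ P  input=c e d $  — expand P ::= c P
step 2: stack=$ P c  input=c e d $  — match c
step 3: stack=$ P  input=e d $  — expand P ::= R d U
step 4: stack=$ U d R  input=e d $  — expand R ::= e
step 5: stack=$ U d e  input=e d $  — match e
step 6: stack=$ U d  input=d $  — match d
Stack after step 6: $ U (top = U).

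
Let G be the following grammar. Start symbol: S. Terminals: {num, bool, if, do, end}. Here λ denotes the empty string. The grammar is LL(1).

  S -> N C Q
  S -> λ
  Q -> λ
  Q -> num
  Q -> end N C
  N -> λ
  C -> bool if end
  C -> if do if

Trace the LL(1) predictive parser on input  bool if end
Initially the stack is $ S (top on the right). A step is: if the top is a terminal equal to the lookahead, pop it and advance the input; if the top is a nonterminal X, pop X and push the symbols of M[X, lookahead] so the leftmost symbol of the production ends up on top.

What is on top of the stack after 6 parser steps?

Q

step 1: stack=$ S  input=bool if end $  — expand S -> N C Q
step 2: stack=$ Q C N  input=bool if end $  — expand N -> λ
step 3: stack=$ Q C  input=bool if end $  — expand C -> bool if end
step 4: stack=$ Q end if bool  input=bool if end $  — match bool
step 5: stack=$ Q end if  input=if end $  — match if
step 6: stack=$ Q end  input=end $  — match end
Stack after step 6: $ Q (top = Q).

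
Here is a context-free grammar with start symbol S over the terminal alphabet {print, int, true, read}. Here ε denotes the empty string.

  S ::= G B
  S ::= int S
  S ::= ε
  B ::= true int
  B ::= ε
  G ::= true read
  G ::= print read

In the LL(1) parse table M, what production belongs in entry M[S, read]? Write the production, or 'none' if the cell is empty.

none

FIRST(B): from B::=true int we get {true}; from B::=ε we get {ε}. So FIRST(B) = {ε, true}.
FIRST(G): from G::=true read we get {true}; from G::=print read we get {print}. So FIRST(G) = {print, true}.
FIRST(S): from S::=G B we get {print, true}; from S::=int S we get {int}; from S::=ε we get {ε}. So FIRST(S) = {ε, int, print, true}.
FOLLOW(S) includes $ since S is the start symbol.
FOLLOW(S): in S::=int S, the suffix after S is empty (adds nothing new). Thus FOLLOW(S) = {$}.
For S ::= G B: FIRST(G B) = {print, true}, so it goes in M[S, t] for t ∈ {print, true}.
For S ::= int S: FIRST(int S) = {int}, so it goes in M[S, t] for t ∈ {int}.
For S ::= ε: FIRST(ε) = {ε}, so it goes in M[S, t] for t ∈ {}; since ε ∈ FIRST, also for every t ∈ FOLLOW(S) = {$}.
None of these place a production in M[S, read].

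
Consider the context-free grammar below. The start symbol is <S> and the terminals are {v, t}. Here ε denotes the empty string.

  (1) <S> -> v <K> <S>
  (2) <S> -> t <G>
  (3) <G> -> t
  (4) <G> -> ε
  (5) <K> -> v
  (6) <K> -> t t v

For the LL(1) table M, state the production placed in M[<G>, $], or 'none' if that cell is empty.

<G> -> ε

FIRST(<S>) = {t, v}
FIRST(<G>) = {ε, t}
FIRST(<K>) = {t, v}
FOLLOW(<S>) includes $ since <S> is the start symbol.
FOLLOW(<S>): in <S>->v <K> <S>, the suffix after <S> is empty (adds nothing new). Thus FOLLOW(<S>) = {$}.
FOLLOW(<G>): in <S>->t <G>, the suffix after <G> is empty, so FOLLOW(<G>) ⊇ FOLLOW(<S>) = {$}. Thus FOLLOW(<G>) = {$}.
For <G> -> t: FIRST(t) = {t}, so it goes in M[<G>, t] for t ∈ {t}.
For <G> -> ε: FIRST(ε) = {ε}, so it goes in M[<G>, t] for t ∈ {}; since ε ∈ FIRST, also for every t ∈ FOLLOW(<G>) = {$}.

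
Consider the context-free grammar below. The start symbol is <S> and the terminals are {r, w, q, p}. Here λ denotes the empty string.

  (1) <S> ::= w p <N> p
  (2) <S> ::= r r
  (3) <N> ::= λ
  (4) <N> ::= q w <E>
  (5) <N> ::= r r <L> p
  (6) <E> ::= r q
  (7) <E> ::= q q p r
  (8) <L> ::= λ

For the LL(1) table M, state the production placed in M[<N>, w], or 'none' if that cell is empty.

FIRST(<S>) = {r, w}
FIRST(<N>) = {λ, q, r}
FIRST(<E>) = {q, r}
FIRST(<L>) = {λ}
FOLLOW(<S>) includes $ since <S> is the start symbol.
FOLLOW(<N>): in <S>::=w p <N> p, <N> is followed by p with FIRST {p}. Thus FOLLOW(<N>) = {p}.
For <N> ::= λ: FIRST(λ) = {λ}, so it goes in M[<N>, t] for t ∈ {}; since λ ∈ FIRST, also for every t ∈ FOLLOW(<N>) = {p}.
For <N> ::= q w <E>: FIRST(q w <E>) = {q}, so it goes in M[<N>, t] for t ∈ {q}.
For <N> ::= r r <L> p: FIRST(r r <L> p) = {r}, so it goes in M[<N>, t] for t ∈ {r}.
None of these place a production in M[<N>, w].

none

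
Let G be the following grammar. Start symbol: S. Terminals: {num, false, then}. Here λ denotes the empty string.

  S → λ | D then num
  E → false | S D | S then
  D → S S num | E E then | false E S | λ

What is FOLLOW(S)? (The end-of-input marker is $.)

{$, false, num, then}

FIRST(S) = {λ, false, num, then}  (via D then num)
FIRST(E) = {λ, false, num, then}  (via S D, S then)
FIRST(D) = {λ, false, num, then}  (via S S num, E E then)
FOLLOW(S) includes $ since S is the start symbol.
FOLLOW(S): in E→S D, S is followed by D with FIRST {λ, false, num, then}; in E→S D, the suffix after S is nullable, so FOLLOW(S) ⊇ FOLLOW(E) = {false, num, then}; in E→S then, S is followed by then with FIRST {then}; in D→S S num (occurrence 1), S is followed by S num with FIRST {false, num, then}; in D→S S num (occurrence 2), S is followed by num with FIRST {num}; in D→false E S, the suffix after S is empty, so FOLLOW(S) ⊇ FOLLOW(D) = {false, num, then}. Thus FOLLOW(S) = {$, false, num, then}.
FOLLOW(E): in D→E E then (occurrence 1), E is followed by E then with FIRST {false, num, then}; in D→E E then (occurrence 2), E is followed by then with FIRST {then}; in D→false E S, E is followed by S with FIRST {λ, false, num, then}; in D→false E S, the suffix after E is nullable, so FOLLOW(E) ⊇ FOLLOW(D) = {false, num, then}. Thus FOLLOW(E) = {false, num, then}.
FOLLOW(D): in S→D then num, D is followed by then num with FIRST {then}; in E→S D, the suffix after D is empty, so FOLLOW(D) ⊇ FOLLOW(E) = {false, num, then}. Thus FOLLOW(D) = {false, num, then}.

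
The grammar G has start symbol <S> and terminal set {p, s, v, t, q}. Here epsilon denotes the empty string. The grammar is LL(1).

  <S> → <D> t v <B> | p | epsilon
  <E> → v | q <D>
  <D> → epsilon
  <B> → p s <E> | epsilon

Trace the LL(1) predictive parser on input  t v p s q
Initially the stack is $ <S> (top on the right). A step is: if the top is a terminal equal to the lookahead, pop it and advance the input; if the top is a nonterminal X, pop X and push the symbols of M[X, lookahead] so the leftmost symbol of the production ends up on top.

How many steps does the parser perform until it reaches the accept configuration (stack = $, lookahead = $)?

step 1: stack=$ <S>  input=t v p s q $  — expand <S> → <D> t v <B>
step 2: stack=$ <B> v t <D>  input=t v p s q $  — expand <D> → epsilon
step 3: stack=$ <B> v t  input=t v p s q $  — match t
step 4: stack=$ <B> v  input=v p s q $  — match v
step 5: stack=$ <B>  input=p s q $  — expand <B> → p s <E>
step 6: stack=$ <E> s p  input=p s q $  — match p
step 7: stack=$ <E> s  input=s q $  — match s
step 8: stack=$ <E>  input=q $  — expand <E> → q <D>
step 9: stack=$ <D> q  input=q $  — match q
step 10: stack=$ <D>  input=$  — expand <D> → epsilon
Accept reached after 10 steps.

10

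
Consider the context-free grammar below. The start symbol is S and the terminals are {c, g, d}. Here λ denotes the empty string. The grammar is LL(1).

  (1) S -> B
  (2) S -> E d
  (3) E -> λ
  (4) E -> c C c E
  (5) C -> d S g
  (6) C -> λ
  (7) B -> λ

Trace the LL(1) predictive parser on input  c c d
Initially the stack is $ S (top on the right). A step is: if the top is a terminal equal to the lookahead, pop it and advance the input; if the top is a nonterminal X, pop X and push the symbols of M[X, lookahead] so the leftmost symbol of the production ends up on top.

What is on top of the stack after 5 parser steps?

E

     Stack        Input    Action
  1  $ S          c c d $  expand S -> E d
  2  $ d E        c c d $  expand E -> c C c E
  3  $ d E c C c  c c d $  match c
  4  $ d E c C    c d $    expand C -> λ
  5  $ d E c      c d $    match c
Stack after step 5: $ d E (top = E).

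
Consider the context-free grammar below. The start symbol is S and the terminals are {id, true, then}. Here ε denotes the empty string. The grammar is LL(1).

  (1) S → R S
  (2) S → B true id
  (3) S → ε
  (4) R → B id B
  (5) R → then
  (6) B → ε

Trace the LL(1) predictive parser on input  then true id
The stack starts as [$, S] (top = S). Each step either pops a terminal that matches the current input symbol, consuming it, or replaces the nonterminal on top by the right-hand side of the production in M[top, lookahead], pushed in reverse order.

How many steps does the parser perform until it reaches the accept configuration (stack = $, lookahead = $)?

step 1: stack=$ S  input=then true id $  — expand S → R S
step 2: stack=$ S R  input=then true id $  — expand R → then
step 3: stack=$ S then  input=then true id $  — match then
step 4: stack=$ S  input=true id $  — expand S → B true id
step 5: stack=$ id true B  input=true id $  — expand B → ε
step 6: stack=$ id true  input=true id $  — match true
step 7: stack=$ id  input=id $  — match id
Accept reached after 7 steps.

7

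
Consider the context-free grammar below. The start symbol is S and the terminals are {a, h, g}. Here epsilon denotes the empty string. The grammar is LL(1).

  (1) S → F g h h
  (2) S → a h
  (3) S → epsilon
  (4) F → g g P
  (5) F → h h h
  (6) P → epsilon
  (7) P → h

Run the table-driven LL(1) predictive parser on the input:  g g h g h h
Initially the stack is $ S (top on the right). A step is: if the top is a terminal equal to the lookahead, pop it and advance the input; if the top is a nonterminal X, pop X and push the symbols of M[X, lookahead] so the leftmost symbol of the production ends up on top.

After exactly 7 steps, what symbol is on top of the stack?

h

     Stack          Input          Action
  1  $ S            g g h g h h $  expand S → F g h h
  2  $ h h g F      g g h g h h $  expand F → g g P
  3  $ h h g P g g  g g h g h h $  match g
  4  $ h h g P g    g h g h h $    match g
  5  $ h h g P      h g h h $      expand P → h
  6  $ h h g h      h g h h $      match h
  7  $ h h g        g h h $        match g
Stack after step 7: $ h h (top = h).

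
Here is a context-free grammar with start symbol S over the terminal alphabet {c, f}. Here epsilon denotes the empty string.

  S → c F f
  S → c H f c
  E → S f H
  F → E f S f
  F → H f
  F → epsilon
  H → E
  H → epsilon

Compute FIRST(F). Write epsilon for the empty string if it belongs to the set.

FIRST(S): from S→c F f we get {c}; from S→c H f c we get {c}. So FIRST(S) = {c}.
FIRST(E): from E→S f H we get {c}. So FIRST(E) = {c}.
FIRST(H): from H→E we get {c}; from H→epsilon we get {epsilon}. So FIRST(H) = {epsilon, c}.
FIRST(F): from F→E f S f we get {c}; from F→H f we get {c, f}; from F→epsilon we get {epsilon}. So FIRST(F) = {epsilon, c, f}.

{epsilon, c, f}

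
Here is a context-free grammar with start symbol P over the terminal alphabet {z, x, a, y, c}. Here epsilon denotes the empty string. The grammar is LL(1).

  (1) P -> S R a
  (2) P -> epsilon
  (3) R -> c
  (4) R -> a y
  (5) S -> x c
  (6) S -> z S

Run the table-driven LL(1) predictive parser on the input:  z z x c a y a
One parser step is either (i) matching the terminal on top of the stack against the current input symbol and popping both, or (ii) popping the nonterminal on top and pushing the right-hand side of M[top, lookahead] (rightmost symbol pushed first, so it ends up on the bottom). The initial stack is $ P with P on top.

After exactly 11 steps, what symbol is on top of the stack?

a

      Stack      Input            Action
   1  $ P        z z x c a y a $  expand P -> S R a
   2  $ a R S    z z x c a y a $  expand S -> z S
   3  $ a R S z  z z x c a y a $  match z
   4  $ a R S    z x c a y a $    expand S -> z S
   5  $ a R S z  z x c a y a $    match z
   6  $ a R S    x c a y a $      expand S -> x c
   7  $ a R c x  x c a y a $      match x
   8  $ a R c    c a y a $        match c
   9  $ a R      a y a $          expand R -> a y
  10  $ a y a    a y a $          match a
  11  $ a y      y a $            match y
Stack after step 11: $ a (top = a).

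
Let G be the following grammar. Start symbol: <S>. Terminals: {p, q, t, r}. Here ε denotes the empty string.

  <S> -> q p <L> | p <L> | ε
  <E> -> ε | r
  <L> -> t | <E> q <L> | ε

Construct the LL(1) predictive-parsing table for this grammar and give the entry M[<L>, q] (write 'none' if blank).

FIRST(<S>): from <S>->q p <L> we get {q}; from <S>->p <L> we get {p}; from <S>->ε we get {ε}. So FIRST(<S>) = {ε, p, q}.
FIRST(<E>): from <E>->ε we get {ε}; from <E>->r we get {r}. So FIRST(<E>) = {ε, r}.
FIRST(<L>): from <L>->t we get {t}; from <L>-><E> q <L> we get {q, r}; from <L>->ε we get {ε}. So FIRST(<L>) = {ε, q, r, t}.
FOLLOW(<S>) includes $ since <S> is the start symbol.
FOLLOW(<S>): <S> appears on no right-hand side. Thus FOLLOW(<S>) = {$}.
FOLLOW(<L>): in <S>->q p <L>, the suffix after <L> is empty, so FOLLOW(<L>) ⊇ FOLLOW(<S>) = {$}; in <S>->p <L>, the suffix after <L> is empty, so FOLLOW(<L>) ⊇ FOLLOW(<S>) = {$}; in <L>-><E> q <L>, the suffix after <L> is empty (adds nothing new). Thus FOLLOW(<L>) = {$}.
For <L> -> t: FIRST(t) = {t}, so it goes in M[<L>, t] for t ∈ {t}.
For <L> -> <E> q <L>: FIRST(<E> q <L>) = {q, r}, so it goes in M[<L>, t] for t ∈ {q, r}.
For <L> -> ε: FIRST(ε) = {ε}, so it goes in M[<L>, t] for t ∈ {}; since ε ∈ FIRST, also for every t ∈ FOLLOW(<L>) = {$}.

<L> -> <E> q <L>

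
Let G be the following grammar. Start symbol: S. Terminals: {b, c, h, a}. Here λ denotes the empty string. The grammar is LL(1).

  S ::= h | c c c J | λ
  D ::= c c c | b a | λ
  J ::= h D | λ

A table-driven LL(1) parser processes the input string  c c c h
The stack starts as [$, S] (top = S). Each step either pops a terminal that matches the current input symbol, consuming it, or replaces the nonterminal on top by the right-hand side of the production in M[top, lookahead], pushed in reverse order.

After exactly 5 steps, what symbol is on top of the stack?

h

step 1: stack=$ S  input=c c c h $  — expand S ::= c c c J
step 2: stack=$ J c c c  input=c c c h $  — match c
step 3: stack=$ J c c  input=c c h $  — match c
step 4: stack=$ J c  input=c h $  — match c
step 5: stack=$ J  input=h $  — expand J ::= h D
Stack after step 5: $ D h (top = h).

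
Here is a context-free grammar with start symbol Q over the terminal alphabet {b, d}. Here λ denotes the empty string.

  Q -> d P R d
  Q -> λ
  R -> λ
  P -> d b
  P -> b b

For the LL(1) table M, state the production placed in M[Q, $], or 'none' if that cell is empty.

FIRST(Q): from Q->d P R d we get {d}; from Q->λ we get {λ}. So FIRST(Q) = {λ, d}.
FIRST(R): from R->λ we get {λ}. So FIRST(R) = {λ}.
FIRST(P): from P->d b we get {d}; from P->b b we get {b}. So FIRST(P) = {b, d}.
FOLLOW(Q) includes $ since Q is the start symbol.
FOLLOW(Q): Q appears on no right-hand side. Thus FOLLOW(Q) = {$}.
For Q -> d P R d: FIRST(d P R d) = {d}, so it goes in M[Q, t] for t ∈ {d}.
For Q -> λ: FIRST(λ) = {λ}, so it goes in M[Q, t] for t ∈ {}; since λ ∈ FIRST, also for every t ∈ FOLLOW(Q) = {$}.

Q -> λ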